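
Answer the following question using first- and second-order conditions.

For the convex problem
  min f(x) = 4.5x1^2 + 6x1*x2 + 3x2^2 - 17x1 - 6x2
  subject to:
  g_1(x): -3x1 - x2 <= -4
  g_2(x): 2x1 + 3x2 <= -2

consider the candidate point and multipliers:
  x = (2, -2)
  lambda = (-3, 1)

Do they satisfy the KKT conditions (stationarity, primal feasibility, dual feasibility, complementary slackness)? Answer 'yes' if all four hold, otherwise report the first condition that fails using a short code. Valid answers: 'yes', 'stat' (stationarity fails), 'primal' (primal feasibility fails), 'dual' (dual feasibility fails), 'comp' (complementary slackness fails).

Gradient of f: grad f(x) = Q x + c = (-11, -6)
Constraint values g_i(x) = a_i^T x - b_i:
  g_1((2, -2)) = 0
  g_2((2, -2)) = 0
Stationarity residual: grad f(x) + sum_i lambda_i a_i = (0, 0)
  -> stationarity OK
Primal feasibility (all g_i <= 0): OK
Dual feasibility (all lambda_i >= 0): FAILS
Complementary slackness (lambda_i * g_i(x) = 0 for all i): OK

Verdict: the first failing condition is dual_feasibility -> dual.

dual


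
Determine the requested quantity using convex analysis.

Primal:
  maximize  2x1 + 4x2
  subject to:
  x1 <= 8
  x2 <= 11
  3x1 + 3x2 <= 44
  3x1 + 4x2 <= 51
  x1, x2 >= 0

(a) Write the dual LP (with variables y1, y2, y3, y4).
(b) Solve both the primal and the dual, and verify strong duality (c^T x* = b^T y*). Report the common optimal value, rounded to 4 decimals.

The standard primal-dual pair for 'max c^T x s.t. A x <= b, x >= 0' is:
  Dual:  min b^T y  s.t.  A^T y >= c,  y >= 0.

So the dual LP is:
  minimize  8y1 + 11y2 + 44y3 + 51y4
  subject to:
    y1 + 3y3 + 3y4 >= 2
    y2 + 3y3 + 4y4 >= 4
    y1, y2, y3, y4 >= 0

Solving the primal: x* = (2.3333, 11).
  primal value c^T x* = 48.6667.
Solving the dual: y* = (0, 1.3333, 0, 0.6667).
  dual value b^T y* = 48.6667.
Strong duality: c^T x* = b^T y*. Confirmed.

48.6667


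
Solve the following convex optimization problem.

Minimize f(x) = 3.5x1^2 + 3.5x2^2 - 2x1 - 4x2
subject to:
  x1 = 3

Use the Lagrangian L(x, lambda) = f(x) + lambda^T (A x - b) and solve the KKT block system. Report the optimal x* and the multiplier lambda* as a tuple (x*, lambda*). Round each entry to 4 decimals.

Form the Lagrangian:
  L(x, lambda) = (1/2) x^T Q x + c^T x + lambda^T (A x - b)
Stationarity (grad_x L = 0): Q x + c + A^T lambda = 0.
Primal feasibility: A x = b.

This gives the KKT block system:
  [ Q   A^T ] [ x     ]   [-c ]
  [ A    0  ] [ lambda ] = [ b ]

Solving the linear system:
  x*      = (3, 0.5714)
  lambda* = (-19)
  f(x*)   = 24.3571

x* = (3, 0.5714), lambda* = (-19)


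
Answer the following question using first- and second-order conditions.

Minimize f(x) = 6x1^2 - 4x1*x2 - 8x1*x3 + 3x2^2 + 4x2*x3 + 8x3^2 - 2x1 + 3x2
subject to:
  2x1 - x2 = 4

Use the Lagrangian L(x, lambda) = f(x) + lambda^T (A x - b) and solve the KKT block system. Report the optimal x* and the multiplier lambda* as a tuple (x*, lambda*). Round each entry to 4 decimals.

Form the Lagrangian:
  L(x, lambda) = (1/2) x^T Q x + c^T x + lambda^T (A x - b)
Stationarity (grad_x L = 0): Q x + c + A^T lambda = 0.
Primal feasibility: A x = b.

This gives the KKT block system:
  [ Q   A^T ] [ x     ]   [-c ]
  [ A    0  ] [ lambda ] = [ b ]

Solving the linear system:
  x*      = (1.4, -1.2, 1)
  lambda* = (-5.8)
  f(x*)   = 8.4

x* = (1.4, -1.2, 1), lambda* = (-5.8)


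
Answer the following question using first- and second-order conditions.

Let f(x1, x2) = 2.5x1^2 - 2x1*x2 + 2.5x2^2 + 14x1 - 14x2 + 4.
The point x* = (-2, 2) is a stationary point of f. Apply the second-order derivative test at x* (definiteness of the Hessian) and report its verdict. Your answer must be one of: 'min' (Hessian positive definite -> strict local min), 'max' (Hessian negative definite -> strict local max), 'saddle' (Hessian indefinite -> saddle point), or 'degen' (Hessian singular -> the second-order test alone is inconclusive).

Compute the Hessian H = grad^2 f:
  H = [[5, -2], [-2, 5]]
Verify stationarity: grad f(x*) = H x* + g = (0, 0).
Eigenvalues of H: 3, 7.
Both eigenvalues > 0, so H is positive definite -> x* is a strict local min.

min


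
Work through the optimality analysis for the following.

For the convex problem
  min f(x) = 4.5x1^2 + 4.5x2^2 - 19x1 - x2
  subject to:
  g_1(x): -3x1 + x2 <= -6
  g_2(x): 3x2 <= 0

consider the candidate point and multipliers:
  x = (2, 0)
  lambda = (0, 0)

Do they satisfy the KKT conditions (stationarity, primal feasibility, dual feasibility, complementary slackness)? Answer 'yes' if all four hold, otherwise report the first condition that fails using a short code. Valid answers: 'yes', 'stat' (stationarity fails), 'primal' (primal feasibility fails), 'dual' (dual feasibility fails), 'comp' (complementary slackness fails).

Gradient of f: grad f(x) = Q x + c = (-1, -1)
Constraint values g_i(x) = a_i^T x - b_i:
  g_1((2, 0)) = 0
  g_2((2, 0)) = 0
Stationarity residual: grad f(x) + sum_i lambda_i a_i = (-1, -1)
  -> stationarity FAILS
Primal feasibility (all g_i <= 0): OK
Dual feasibility (all lambda_i >= 0): OK
Complementary slackness (lambda_i * g_i(x) = 0 for all i): OK

Verdict: the first failing condition is stationarity -> stat.

stat


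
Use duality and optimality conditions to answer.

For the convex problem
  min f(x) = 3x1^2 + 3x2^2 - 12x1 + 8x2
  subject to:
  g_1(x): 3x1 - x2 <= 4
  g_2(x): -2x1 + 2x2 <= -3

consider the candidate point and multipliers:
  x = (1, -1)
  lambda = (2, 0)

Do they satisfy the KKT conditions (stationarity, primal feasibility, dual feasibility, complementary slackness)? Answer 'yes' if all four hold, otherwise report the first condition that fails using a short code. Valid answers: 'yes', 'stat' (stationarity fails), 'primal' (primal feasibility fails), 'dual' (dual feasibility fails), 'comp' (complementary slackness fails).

Gradient of f: grad f(x) = Q x + c = (-6, 2)
Constraint values g_i(x) = a_i^T x - b_i:
  g_1((1, -1)) = 0
  g_2((1, -1)) = -1
Stationarity residual: grad f(x) + sum_i lambda_i a_i = (0, 0)
  -> stationarity OK
Primal feasibility (all g_i <= 0): OK
Dual feasibility (all lambda_i >= 0): OK
Complementary slackness (lambda_i * g_i(x) = 0 for all i): OK

Verdict: yes, KKT holds.

yes


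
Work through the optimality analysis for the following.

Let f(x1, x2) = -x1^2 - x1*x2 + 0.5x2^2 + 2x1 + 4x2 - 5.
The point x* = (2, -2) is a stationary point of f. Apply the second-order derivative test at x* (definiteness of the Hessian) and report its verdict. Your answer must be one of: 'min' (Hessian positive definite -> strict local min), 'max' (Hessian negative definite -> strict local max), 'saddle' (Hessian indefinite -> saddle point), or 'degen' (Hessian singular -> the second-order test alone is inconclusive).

Compute the Hessian H = grad^2 f:
  H = [[-2, -1], [-1, 1]]
Verify stationarity: grad f(x*) = H x* + g = (0, 0).
Eigenvalues of H: -2.3028, 1.3028.
Eigenvalues have mixed signs, so H is indefinite -> x* is a saddle point.

saddle


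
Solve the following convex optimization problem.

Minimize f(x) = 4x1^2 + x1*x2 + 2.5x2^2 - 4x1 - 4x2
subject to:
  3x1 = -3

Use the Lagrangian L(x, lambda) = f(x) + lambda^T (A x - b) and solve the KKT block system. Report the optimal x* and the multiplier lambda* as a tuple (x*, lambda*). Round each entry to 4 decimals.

Form the Lagrangian:
  L(x, lambda) = (1/2) x^T Q x + c^T x + lambda^T (A x - b)
Stationarity (grad_x L = 0): Q x + c + A^T lambda = 0.
Primal feasibility: A x = b.

This gives the KKT block system:
  [ Q   A^T ] [ x     ]   [-c ]
  [ A    0  ] [ lambda ] = [ b ]

Solving the linear system:
  x*      = (-1, 1)
  lambda* = (3.6667)
  f(x*)   = 5.5

x* = (-1, 1), lambda* = (3.6667)


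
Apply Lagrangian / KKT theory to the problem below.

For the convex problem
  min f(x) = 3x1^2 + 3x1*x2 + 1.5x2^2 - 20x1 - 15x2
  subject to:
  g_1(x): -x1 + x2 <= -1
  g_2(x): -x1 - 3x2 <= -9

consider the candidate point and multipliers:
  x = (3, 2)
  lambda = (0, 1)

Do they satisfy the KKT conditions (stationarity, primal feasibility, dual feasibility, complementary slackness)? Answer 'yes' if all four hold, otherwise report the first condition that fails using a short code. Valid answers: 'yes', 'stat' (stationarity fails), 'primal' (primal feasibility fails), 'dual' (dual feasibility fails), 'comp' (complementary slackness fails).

Gradient of f: grad f(x) = Q x + c = (4, 0)
Constraint values g_i(x) = a_i^T x - b_i:
  g_1((3, 2)) = 0
  g_2((3, 2)) = 0
Stationarity residual: grad f(x) + sum_i lambda_i a_i = (3, -3)
  -> stationarity FAILS
Primal feasibility (all g_i <= 0): OK
Dual feasibility (all lambda_i >= 0): OK
Complementary slackness (lambda_i * g_i(x) = 0 for all i): OK

Verdict: the first failing condition is stationarity -> stat.

stat


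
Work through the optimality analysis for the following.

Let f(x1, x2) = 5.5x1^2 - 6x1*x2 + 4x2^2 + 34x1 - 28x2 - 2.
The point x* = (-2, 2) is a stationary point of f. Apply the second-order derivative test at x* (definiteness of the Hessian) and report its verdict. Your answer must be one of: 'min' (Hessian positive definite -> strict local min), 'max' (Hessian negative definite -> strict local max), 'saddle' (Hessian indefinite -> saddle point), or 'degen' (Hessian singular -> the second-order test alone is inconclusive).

Compute the Hessian H = grad^2 f:
  H = [[11, -6], [-6, 8]]
Verify stationarity: grad f(x*) = H x* + g = (0, 0).
Eigenvalues of H: 3.3153, 15.6847.
Both eigenvalues > 0, so H is positive definite -> x* is a strict local min.

min


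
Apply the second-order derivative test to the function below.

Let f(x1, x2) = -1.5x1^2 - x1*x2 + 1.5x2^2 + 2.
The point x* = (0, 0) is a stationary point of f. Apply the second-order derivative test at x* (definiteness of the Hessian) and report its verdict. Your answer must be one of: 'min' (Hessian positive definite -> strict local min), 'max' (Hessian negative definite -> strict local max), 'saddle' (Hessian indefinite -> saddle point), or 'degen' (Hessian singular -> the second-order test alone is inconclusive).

Compute the Hessian H = grad^2 f:
  H = [[-3, -1], [-1, 3]]
Verify stationarity: grad f(x*) = H x* + g = (0, 0).
Eigenvalues of H: -3.1623, 3.1623.
Eigenvalues have mixed signs, so H is indefinite -> x* is a saddle point.

saddle


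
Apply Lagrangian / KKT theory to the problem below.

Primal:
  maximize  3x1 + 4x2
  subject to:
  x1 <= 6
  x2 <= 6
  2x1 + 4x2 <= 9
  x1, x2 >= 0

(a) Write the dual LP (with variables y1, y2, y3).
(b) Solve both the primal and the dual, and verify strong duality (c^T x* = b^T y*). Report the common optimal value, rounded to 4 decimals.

The standard primal-dual pair for 'max c^T x s.t. A x <= b, x >= 0' is:
  Dual:  min b^T y  s.t.  A^T y >= c,  y >= 0.

So the dual LP is:
  minimize  6y1 + 6y2 + 9y3
  subject to:
    y1 + 2y3 >= 3
    y2 + 4y3 >= 4
    y1, y2, y3 >= 0

Solving the primal: x* = (4.5, 0).
  primal value c^T x* = 13.5.
Solving the dual: y* = (0, 0, 1.5).
  dual value b^T y* = 13.5.
Strong duality: c^T x* = b^T y*. Confirmed.

13.5


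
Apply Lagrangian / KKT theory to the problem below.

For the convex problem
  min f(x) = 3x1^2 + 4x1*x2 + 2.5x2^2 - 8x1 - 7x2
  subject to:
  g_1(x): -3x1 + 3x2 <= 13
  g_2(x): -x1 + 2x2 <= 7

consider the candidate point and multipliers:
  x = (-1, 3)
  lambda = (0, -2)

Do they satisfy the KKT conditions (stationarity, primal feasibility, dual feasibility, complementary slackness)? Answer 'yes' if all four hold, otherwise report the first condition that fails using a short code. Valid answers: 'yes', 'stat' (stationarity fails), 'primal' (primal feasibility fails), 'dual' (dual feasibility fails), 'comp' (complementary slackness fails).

Gradient of f: grad f(x) = Q x + c = (-2, 4)
Constraint values g_i(x) = a_i^T x - b_i:
  g_1((-1, 3)) = -1
  g_2((-1, 3)) = 0
Stationarity residual: grad f(x) + sum_i lambda_i a_i = (0, 0)
  -> stationarity OK
Primal feasibility (all g_i <= 0): OK
Dual feasibility (all lambda_i >= 0): FAILS
Complementary slackness (lambda_i * g_i(x) = 0 for all i): OK

Verdict: the first failing condition is dual_feasibility -> dual.

dual


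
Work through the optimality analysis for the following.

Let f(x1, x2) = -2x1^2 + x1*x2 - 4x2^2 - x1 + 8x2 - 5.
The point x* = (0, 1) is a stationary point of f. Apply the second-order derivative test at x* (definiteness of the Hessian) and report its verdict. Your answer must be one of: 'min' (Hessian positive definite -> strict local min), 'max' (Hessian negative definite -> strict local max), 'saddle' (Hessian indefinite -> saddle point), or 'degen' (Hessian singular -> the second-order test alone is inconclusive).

Compute the Hessian H = grad^2 f:
  H = [[-4, 1], [1, -8]]
Verify stationarity: grad f(x*) = H x* + g = (0, 0).
Eigenvalues of H: -8.2361, -3.7639.
Both eigenvalues < 0, so H is negative definite -> x* is a strict local max.

max


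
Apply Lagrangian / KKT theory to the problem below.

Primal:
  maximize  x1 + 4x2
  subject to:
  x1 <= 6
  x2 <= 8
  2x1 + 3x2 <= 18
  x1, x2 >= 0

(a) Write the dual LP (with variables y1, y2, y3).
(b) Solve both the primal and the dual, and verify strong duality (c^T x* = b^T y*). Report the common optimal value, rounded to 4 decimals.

The standard primal-dual pair for 'max c^T x s.t. A x <= b, x >= 0' is:
  Dual:  min b^T y  s.t.  A^T y >= c,  y >= 0.

So the dual LP is:
  minimize  6y1 + 8y2 + 18y3
  subject to:
    y1 + 2y3 >= 1
    y2 + 3y3 >= 4
    y1, y2, y3 >= 0

Solving the primal: x* = (0, 6).
  primal value c^T x* = 24.
Solving the dual: y* = (0, 0, 1.3333).
  dual value b^T y* = 24.
Strong duality: c^T x* = b^T y*. Confirmed.

24


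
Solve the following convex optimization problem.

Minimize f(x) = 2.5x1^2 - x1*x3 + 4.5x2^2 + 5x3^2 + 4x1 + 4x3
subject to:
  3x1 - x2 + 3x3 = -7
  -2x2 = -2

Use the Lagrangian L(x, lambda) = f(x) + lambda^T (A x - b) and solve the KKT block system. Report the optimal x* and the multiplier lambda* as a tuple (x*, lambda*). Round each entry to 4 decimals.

Form the Lagrangian:
  L(x, lambda) = (1/2) x^T Q x + c^T x + lambda^T (A x - b)
Stationarity (grad_x L = 0): Q x + c + A^T lambda = 0.
Primal feasibility: A x = b.

This gives the KKT block system:
  [ Q   A^T ] [ x     ]   [-c ]
  [ A    0  ] [ lambda ] = [ b ]

Solving the linear system:
  x*      = (-1.2941, 1, -0.7059)
  lambda* = (0.5882, 4.2059)
  f(x*)   = 2.2647

x* = (-1.2941, 1, -0.7059), lambda* = (0.5882, 4.2059)


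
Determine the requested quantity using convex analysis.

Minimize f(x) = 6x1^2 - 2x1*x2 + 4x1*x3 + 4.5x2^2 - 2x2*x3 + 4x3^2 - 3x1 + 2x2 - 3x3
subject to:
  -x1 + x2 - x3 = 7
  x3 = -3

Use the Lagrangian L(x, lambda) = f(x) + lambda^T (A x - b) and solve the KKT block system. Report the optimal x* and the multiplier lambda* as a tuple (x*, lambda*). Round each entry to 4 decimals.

Form the Lagrangian:
  L(x, lambda) = (1/2) x^T Q x + c^T x + lambda^T (A x - b)
Stationarity (grad_x L = 0): Q x + c + A^T lambda = 0.
Primal feasibility: A x = b.

This gives the KKT block system:
  [ Q   A^T ] [ x     ]   [-c ]
  [ A    0  ] [ lambda ] = [ b ]

Solving the linear system:
  x*      = (-1.2353, 2.7647, -3)
  lambda* = (-35.3529, 2.1176)
  f(x*)   = 136.0294

x* = (-1.2353, 2.7647, -3), lambda* = (-35.3529, 2.1176)


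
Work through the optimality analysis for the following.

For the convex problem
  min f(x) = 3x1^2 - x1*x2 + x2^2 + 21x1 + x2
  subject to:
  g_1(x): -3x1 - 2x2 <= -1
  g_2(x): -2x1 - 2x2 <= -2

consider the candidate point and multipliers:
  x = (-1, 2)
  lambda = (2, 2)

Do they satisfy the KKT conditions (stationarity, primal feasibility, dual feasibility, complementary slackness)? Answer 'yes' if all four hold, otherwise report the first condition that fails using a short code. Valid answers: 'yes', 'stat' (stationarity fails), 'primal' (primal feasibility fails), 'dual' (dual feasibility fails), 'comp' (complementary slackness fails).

Gradient of f: grad f(x) = Q x + c = (13, 6)
Constraint values g_i(x) = a_i^T x - b_i:
  g_1((-1, 2)) = 0
  g_2((-1, 2)) = 0
Stationarity residual: grad f(x) + sum_i lambda_i a_i = (3, -2)
  -> stationarity FAILS
Primal feasibility (all g_i <= 0): OK
Dual feasibility (all lambda_i >= 0): OK
Complementary slackness (lambda_i * g_i(x) = 0 for all i): OK

Verdict: the first failing condition is stationarity -> stat.

stat


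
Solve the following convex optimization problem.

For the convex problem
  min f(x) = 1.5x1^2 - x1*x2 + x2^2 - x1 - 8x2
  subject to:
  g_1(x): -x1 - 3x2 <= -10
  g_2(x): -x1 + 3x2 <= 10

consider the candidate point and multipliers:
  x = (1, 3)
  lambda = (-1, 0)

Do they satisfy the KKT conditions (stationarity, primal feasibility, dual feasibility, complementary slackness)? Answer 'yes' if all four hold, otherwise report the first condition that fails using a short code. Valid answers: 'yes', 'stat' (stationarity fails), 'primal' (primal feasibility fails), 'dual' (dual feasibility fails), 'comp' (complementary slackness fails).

Gradient of f: grad f(x) = Q x + c = (-1, -3)
Constraint values g_i(x) = a_i^T x - b_i:
  g_1((1, 3)) = 0
  g_2((1, 3)) = -2
Stationarity residual: grad f(x) + sum_i lambda_i a_i = (0, 0)
  -> stationarity OK
Primal feasibility (all g_i <= 0): OK
Dual feasibility (all lambda_i >= 0): FAILS
Complementary slackness (lambda_i * g_i(x) = 0 for all i): OK

Verdict: the first failing condition is dual_feasibility -> dual.

dual


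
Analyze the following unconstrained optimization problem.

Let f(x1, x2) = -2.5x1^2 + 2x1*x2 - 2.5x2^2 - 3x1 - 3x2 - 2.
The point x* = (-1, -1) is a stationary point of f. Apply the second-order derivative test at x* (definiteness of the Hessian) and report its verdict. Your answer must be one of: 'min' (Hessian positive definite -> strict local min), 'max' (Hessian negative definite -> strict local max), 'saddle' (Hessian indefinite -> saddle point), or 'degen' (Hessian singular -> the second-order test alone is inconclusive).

Compute the Hessian H = grad^2 f:
  H = [[-5, 2], [2, -5]]
Verify stationarity: grad f(x*) = H x* + g = (0, 0).
Eigenvalues of H: -7, -3.
Both eigenvalues < 0, so H is negative definite -> x* is a strict local max.

max


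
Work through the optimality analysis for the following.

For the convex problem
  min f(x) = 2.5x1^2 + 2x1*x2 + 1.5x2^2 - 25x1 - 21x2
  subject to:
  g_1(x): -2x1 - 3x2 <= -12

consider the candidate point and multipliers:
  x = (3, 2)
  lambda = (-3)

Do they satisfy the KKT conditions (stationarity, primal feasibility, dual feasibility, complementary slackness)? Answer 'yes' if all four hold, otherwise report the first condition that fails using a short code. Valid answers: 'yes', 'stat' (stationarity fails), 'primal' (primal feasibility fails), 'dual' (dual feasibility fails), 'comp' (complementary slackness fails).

Gradient of f: grad f(x) = Q x + c = (-6, -9)
Constraint values g_i(x) = a_i^T x - b_i:
  g_1((3, 2)) = 0
Stationarity residual: grad f(x) + sum_i lambda_i a_i = (0, 0)
  -> stationarity OK
Primal feasibility (all g_i <= 0): OK
Dual feasibility (all lambda_i >= 0): FAILS
Complementary slackness (lambda_i * g_i(x) = 0 for all i): OK

Verdict: the first failing condition is dual_feasibility -> dual.

dual


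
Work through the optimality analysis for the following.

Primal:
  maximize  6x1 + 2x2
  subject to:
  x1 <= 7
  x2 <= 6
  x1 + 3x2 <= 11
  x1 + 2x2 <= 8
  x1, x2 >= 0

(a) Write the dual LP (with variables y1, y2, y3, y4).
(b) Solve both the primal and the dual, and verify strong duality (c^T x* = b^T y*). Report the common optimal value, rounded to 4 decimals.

The standard primal-dual pair for 'max c^T x s.t. A x <= b, x >= 0' is:
  Dual:  min b^T y  s.t.  A^T y >= c,  y >= 0.

So the dual LP is:
  minimize  7y1 + 6y2 + 11y3 + 8y4
  subject to:
    y1 + y3 + y4 >= 6
    y2 + 3y3 + 2y4 >= 2
    y1, y2, y3, y4 >= 0

Solving the primal: x* = (7, 0.5).
  primal value c^T x* = 43.
Solving the dual: y* = (5, 0, 0, 1).
  dual value b^T y* = 43.
Strong duality: c^T x* = b^T y*. Confirmed.

43


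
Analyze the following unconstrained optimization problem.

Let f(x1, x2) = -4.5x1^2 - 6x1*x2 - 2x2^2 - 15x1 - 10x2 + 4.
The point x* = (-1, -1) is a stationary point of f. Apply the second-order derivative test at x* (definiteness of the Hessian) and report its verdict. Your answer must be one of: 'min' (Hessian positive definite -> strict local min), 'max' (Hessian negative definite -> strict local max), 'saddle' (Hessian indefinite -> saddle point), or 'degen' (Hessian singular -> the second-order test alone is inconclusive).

Compute the Hessian H = grad^2 f:
  H = [[-9, -6], [-6, -4]]
Verify stationarity: grad f(x*) = H x* + g = (0, 0).
Eigenvalues of H: -13, 0.
H has a zero eigenvalue (singular; negative semidefinite but not definite), so H is neither positive definite, negative definite, nor indefinite. The second-order test alone is inconclusive -> degen.
(Indeed, f is constant along the null direction of H through x*, so x* is not a strict local extremum.)

degen


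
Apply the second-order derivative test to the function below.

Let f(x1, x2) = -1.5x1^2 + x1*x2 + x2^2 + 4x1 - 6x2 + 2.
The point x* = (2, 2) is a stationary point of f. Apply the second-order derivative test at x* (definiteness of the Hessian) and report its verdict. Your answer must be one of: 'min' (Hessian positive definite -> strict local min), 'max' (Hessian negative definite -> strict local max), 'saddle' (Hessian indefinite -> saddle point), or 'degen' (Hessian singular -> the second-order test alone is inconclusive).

Compute the Hessian H = grad^2 f:
  H = [[-3, 1], [1, 2]]
Verify stationarity: grad f(x*) = H x* + g = (0, 0).
Eigenvalues of H: -3.1926, 2.1926.
Eigenvalues have mixed signs, so H is indefinite -> x* is a saddle point.

saddle


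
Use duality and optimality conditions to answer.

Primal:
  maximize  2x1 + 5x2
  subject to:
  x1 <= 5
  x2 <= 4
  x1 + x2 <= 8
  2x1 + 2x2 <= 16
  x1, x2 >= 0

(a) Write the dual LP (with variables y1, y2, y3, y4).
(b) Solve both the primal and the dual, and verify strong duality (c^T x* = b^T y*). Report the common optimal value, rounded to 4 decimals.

The standard primal-dual pair for 'max c^T x s.t. A x <= b, x >= 0' is:
  Dual:  min b^T y  s.t.  A^T y >= c,  y >= 0.

So the dual LP is:
  minimize  5y1 + 4y2 + 8y3 + 16y4
  subject to:
    y1 + y3 + 2y4 >= 2
    y2 + y3 + 2y4 >= 5
    y1, y2, y3, y4 >= 0

Solving the primal: x* = (4, 4).
  primal value c^T x* = 28.
Solving the dual: y* = (0, 3, 2, 0).
  dual value b^T y* = 28.
Strong duality: c^T x* = b^T y*. Confirmed.

28


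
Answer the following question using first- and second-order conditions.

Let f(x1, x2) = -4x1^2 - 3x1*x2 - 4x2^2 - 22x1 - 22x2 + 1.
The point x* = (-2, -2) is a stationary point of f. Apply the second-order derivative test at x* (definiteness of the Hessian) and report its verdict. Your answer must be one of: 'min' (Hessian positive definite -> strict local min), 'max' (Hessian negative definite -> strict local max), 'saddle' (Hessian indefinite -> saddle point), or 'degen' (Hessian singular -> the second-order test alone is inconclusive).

Compute the Hessian H = grad^2 f:
  H = [[-8, -3], [-3, -8]]
Verify stationarity: grad f(x*) = H x* + g = (0, 0).
Eigenvalues of H: -11, -5.
Both eigenvalues < 0, so H is negative definite -> x* is a strict local max.

max


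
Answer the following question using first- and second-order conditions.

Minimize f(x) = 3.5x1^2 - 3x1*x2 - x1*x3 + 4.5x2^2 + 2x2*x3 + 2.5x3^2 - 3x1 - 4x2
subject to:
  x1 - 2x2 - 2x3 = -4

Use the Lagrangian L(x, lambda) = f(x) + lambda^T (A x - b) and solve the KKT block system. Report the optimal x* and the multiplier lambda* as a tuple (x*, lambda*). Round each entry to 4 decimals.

Form the Lagrangian:
  L(x, lambda) = (1/2) x^T Q x + c^T x + lambda^T (A x - b)
Stationarity (grad_x L = 0): Q x + c + A^T lambda = 0.
Primal feasibility: A x = b.

This gives the KKT block system:
  [ Q   A^T ] [ x     ]   [-c ]
  [ A    0  ] [ lambda ] = [ b ]

Solving the linear system:
  x*      = (0.5809, 1.2033, 1.0871)
  lambda* = (3.6307)
  f(x*)   = 3.9834

x* = (0.5809, 1.2033, 1.0871), lambda* = (3.6307)


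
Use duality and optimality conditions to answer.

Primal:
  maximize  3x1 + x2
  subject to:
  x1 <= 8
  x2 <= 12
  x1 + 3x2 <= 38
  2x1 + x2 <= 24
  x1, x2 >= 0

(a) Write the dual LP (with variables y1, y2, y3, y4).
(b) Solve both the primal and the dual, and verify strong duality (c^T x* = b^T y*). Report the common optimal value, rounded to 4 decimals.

The standard primal-dual pair for 'max c^T x s.t. A x <= b, x >= 0' is:
  Dual:  min b^T y  s.t.  A^T y >= c,  y >= 0.

So the dual LP is:
  minimize  8y1 + 12y2 + 38y3 + 24y4
  subject to:
    y1 + y3 + 2y4 >= 3
    y2 + 3y3 + y4 >= 1
    y1, y2, y3, y4 >= 0

Solving the primal: x* = (8, 8).
  primal value c^T x* = 32.
Solving the dual: y* = (1, 0, 0, 1).
  dual value b^T y* = 32.
Strong duality: c^T x* = b^T y*. Confirmed.

32


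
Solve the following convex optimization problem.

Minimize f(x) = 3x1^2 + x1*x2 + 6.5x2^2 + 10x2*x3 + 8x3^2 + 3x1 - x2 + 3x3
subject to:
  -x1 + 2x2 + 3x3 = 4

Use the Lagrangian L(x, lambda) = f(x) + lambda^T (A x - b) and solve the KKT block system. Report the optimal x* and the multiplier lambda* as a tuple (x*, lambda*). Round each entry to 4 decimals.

Form the Lagrangian:
  L(x, lambda) = (1/2) x^T Q x + c^T x + lambda^T (A x - b)
Stationarity (grad_x L = 0): Q x + c + A^T lambda = 0.
Primal feasibility: A x = b.

This gives the KKT block system:
  [ Q   A^T ] [ x     ]   [-c ]
  [ A    0  ] [ lambda ] = [ b ]

Solving the linear system:
  x*      = (-1.5032, 0.7463, 0.3348)
  lambda* = (-5.2729)
  f(x*)   = 8.42

x* = (-1.5032, 0.7463, 0.3348), lambda* = (-5.2729)


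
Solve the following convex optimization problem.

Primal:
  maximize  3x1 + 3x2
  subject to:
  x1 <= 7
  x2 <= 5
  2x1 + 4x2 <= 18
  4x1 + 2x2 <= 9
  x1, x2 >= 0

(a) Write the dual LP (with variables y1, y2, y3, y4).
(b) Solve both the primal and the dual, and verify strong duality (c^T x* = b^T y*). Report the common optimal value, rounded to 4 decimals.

The standard primal-dual pair for 'max c^T x s.t. A x <= b, x >= 0' is:
  Dual:  min b^T y  s.t.  A^T y >= c,  y >= 0.

So the dual LP is:
  minimize  7y1 + 5y2 + 18y3 + 9y4
  subject to:
    y1 + 2y3 + 4y4 >= 3
    y2 + 4y3 + 2y4 >= 3
    y1, y2, y3, y4 >= 0

Solving the primal: x* = (0, 4.5).
  primal value c^T x* = 13.5.
Solving the dual: y* = (0, 0, 0, 1.5).
  dual value b^T y* = 13.5.
Strong duality: c^T x* = b^T y*. Confirmed.

13.5


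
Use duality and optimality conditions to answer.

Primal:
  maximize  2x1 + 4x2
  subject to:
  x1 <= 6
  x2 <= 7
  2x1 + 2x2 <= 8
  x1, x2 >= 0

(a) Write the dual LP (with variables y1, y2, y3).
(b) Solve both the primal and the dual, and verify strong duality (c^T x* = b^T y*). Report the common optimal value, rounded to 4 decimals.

The standard primal-dual pair for 'max c^T x s.t. A x <= b, x >= 0' is:
  Dual:  min b^T y  s.t.  A^T y >= c,  y >= 0.

So the dual LP is:
  minimize  6y1 + 7y2 + 8y3
  subject to:
    y1 + 2y3 >= 2
    y2 + 2y3 >= 4
    y1, y2, y3 >= 0

Solving the primal: x* = (0, 4).
  primal value c^T x* = 16.
Solving the dual: y* = (0, 0, 2).
  dual value b^T y* = 16.
Strong duality: c^T x* = b^T y*. Confirmed.

16


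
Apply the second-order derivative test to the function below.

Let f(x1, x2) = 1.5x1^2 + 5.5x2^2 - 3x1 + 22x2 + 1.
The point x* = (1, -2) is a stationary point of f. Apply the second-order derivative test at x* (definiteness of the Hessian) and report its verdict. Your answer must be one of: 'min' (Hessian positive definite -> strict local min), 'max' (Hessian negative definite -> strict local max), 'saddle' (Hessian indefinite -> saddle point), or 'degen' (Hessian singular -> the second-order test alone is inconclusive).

Compute the Hessian H = grad^2 f:
  H = [[3, 0], [0, 11]]
Verify stationarity: grad f(x*) = H x* + g = (0, 0).
Eigenvalues of H: 3, 11.
Both eigenvalues > 0, so H is positive definite -> x* is a strict local min.

min


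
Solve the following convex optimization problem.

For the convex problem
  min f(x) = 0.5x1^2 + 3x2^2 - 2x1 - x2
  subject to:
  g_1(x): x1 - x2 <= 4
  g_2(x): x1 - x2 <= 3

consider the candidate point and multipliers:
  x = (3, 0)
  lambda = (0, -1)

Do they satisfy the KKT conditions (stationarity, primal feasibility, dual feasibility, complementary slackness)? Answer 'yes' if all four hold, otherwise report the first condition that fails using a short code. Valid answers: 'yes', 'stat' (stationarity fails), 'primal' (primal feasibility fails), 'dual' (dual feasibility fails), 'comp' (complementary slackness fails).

Gradient of f: grad f(x) = Q x + c = (1, -1)
Constraint values g_i(x) = a_i^T x - b_i:
  g_1((3, 0)) = -1
  g_2((3, 0)) = 0
Stationarity residual: grad f(x) + sum_i lambda_i a_i = (0, 0)
  -> stationarity OK
Primal feasibility (all g_i <= 0): OK
Dual feasibility (all lambda_i >= 0): FAILS
Complementary slackness (lambda_i * g_i(x) = 0 for all i): OK

Verdict: the first failing condition is dual_feasibility -> dual.

dual


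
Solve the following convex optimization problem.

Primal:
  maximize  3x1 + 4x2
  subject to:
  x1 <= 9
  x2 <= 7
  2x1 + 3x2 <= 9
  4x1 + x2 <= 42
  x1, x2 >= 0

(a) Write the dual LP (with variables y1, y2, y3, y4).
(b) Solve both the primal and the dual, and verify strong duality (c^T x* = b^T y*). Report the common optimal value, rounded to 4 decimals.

The standard primal-dual pair for 'max c^T x s.t. A x <= b, x >= 0' is:
  Dual:  min b^T y  s.t.  A^T y >= c,  y >= 0.

So the dual LP is:
  minimize  9y1 + 7y2 + 9y3 + 42y4
  subject to:
    y1 + 2y3 + 4y4 >= 3
    y2 + 3y3 + y4 >= 4
    y1, y2, y3, y4 >= 0

Solving the primal: x* = (4.5, 0).
  primal value c^T x* = 13.5.
Solving the dual: y* = (0, 0, 1.5, 0).
  dual value b^T y* = 13.5.
Strong duality: c^T x* = b^T y*. Confirmed.

13.5


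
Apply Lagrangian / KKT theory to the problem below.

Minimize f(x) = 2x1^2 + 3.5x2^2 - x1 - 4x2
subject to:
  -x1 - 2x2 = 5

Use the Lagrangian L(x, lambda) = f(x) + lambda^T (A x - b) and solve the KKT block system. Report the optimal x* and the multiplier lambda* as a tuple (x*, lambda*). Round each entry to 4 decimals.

Form the Lagrangian:
  L(x, lambda) = (1/2) x^T Q x + c^T x + lambda^T (A x - b)
Stationarity (grad_x L = 0): Q x + c + A^T lambda = 0.
Primal feasibility: A x = b.

This gives the KKT block system:
  [ Q   A^T ] [ x     ]   [-c ]
  [ A    0  ] [ lambda ] = [ b ]

Solving the linear system:
  x*      = (-1.6957, -1.6522)
  lambda* = (-7.7826)
  f(x*)   = 23.6087

x* = (-1.6957, -1.6522), lambda* = (-7.7826)


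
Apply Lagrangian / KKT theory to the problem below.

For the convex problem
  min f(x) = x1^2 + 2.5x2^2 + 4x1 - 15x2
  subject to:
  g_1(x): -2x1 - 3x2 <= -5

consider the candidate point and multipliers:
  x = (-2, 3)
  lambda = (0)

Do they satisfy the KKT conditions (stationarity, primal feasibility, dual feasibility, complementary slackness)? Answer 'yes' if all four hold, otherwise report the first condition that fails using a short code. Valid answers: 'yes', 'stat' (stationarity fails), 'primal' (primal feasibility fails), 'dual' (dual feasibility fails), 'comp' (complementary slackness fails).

Gradient of f: grad f(x) = Q x + c = (0, 0)
Constraint values g_i(x) = a_i^T x - b_i:
  g_1((-2, 3)) = 0
Stationarity residual: grad f(x) + sum_i lambda_i a_i = (0, 0)
  -> stationarity OK
Primal feasibility (all g_i <= 0): OK
Dual feasibility (all lambda_i >= 0): OK
Complementary slackness (lambda_i * g_i(x) = 0 for all i): OK

Verdict: yes, KKT holds.

yes


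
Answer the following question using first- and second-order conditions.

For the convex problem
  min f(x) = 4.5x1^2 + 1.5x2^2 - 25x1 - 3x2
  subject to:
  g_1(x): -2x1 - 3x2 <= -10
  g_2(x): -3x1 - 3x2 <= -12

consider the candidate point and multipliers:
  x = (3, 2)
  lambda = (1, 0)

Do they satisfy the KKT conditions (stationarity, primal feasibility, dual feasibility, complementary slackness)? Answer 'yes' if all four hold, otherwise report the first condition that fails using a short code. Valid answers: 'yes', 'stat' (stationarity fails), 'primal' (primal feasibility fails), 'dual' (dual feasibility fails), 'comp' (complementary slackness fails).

Gradient of f: grad f(x) = Q x + c = (2, 3)
Constraint values g_i(x) = a_i^T x - b_i:
  g_1((3, 2)) = -2
  g_2((3, 2)) = -3
Stationarity residual: grad f(x) + sum_i lambda_i a_i = (0, 0)
  -> stationarity OK
Primal feasibility (all g_i <= 0): OK
Dual feasibility (all lambda_i >= 0): OK
Complementary slackness (lambda_i * g_i(x) = 0 for all i): FAILS

Verdict: the first failing condition is complementary_slackness -> comp.

comp


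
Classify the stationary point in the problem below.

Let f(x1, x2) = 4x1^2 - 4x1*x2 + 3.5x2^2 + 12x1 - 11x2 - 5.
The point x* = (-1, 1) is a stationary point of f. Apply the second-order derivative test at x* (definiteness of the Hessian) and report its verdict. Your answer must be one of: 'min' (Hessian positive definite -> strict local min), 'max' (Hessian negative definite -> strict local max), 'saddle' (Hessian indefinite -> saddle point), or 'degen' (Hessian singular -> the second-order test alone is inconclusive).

Compute the Hessian H = grad^2 f:
  H = [[8, -4], [-4, 7]]
Verify stationarity: grad f(x*) = H x* + g = (0, 0).
Eigenvalues of H: 3.4689, 11.5311.
Both eigenvalues > 0, so H is positive definite -> x* is a strict local min.

min


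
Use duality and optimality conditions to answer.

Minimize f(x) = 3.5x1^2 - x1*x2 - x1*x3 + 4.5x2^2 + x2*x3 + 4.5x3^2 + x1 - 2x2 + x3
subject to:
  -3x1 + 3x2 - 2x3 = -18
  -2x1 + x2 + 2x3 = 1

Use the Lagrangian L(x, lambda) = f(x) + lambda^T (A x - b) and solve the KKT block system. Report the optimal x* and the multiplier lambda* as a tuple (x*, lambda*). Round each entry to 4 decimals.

Form the Lagrangian:
  L(x, lambda) = (1/2) x^T Q x + c^T x + lambda^T (A x - b)
Stationarity (grad_x L = 0): Q x + c + A^T lambda = 0.
Primal feasibility: A x = b.

This gives the KKT block system:
  [ Q   A^T ] [ x     ]   [-c ]
  [ A    0  ] [ lambda ] = [ b ]

Solving the linear system:
  x*      = (1.8368, -1.9539, 3.3138)
  lambda* = (7.9063, -5.6105)
  f(x*)   = 78.4914

x* = (1.8368, -1.9539, 3.3138), lambda* = (7.9063, -5.6105)


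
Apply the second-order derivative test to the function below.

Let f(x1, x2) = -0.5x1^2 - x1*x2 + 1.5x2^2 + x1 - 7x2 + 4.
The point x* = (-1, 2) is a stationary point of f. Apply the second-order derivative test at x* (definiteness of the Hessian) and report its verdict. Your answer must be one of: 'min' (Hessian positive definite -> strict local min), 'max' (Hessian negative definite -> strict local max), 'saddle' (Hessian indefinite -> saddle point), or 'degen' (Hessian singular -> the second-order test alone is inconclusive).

Compute the Hessian H = grad^2 f:
  H = [[-1, -1], [-1, 3]]
Verify stationarity: grad f(x*) = H x* + g = (0, 0).
Eigenvalues of H: -1.2361, 3.2361.
Eigenvalues have mixed signs, so H is indefinite -> x* is a saddle point.

saddle


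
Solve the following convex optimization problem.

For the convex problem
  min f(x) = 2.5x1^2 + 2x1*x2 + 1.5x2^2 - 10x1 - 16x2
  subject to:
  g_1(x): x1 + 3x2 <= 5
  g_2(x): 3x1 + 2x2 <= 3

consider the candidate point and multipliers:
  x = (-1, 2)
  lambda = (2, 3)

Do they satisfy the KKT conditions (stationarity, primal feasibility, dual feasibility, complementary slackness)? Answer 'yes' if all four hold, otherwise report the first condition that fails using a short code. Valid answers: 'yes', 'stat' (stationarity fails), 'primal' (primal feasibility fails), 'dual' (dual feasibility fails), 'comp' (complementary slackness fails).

Gradient of f: grad f(x) = Q x + c = (-11, -12)
Constraint values g_i(x) = a_i^T x - b_i:
  g_1((-1, 2)) = 0
  g_2((-1, 2)) = -2
Stationarity residual: grad f(x) + sum_i lambda_i a_i = (0, 0)
  -> stationarity OK
Primal feasibility (all g_i <= 0): OK
Dual feasibility (all lambda_i >= 0): OK
Complementary slackness (lambda_i * g_i(x) = 0 for all i): FAILS

Verdict: the first failing condition is complementary_slackness -> comp.

comp


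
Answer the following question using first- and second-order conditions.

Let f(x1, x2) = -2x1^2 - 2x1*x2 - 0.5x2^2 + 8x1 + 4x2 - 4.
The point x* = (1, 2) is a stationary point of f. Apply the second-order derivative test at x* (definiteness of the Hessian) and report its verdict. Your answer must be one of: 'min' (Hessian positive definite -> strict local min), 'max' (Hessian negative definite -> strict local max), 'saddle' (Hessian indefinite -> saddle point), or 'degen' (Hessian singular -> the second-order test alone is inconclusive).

Compute the Hessian H = grad^2 f:
  H = [[-4, -2], [-2, -1]]
Verify stationarity: grad f(x*) = H x* + g = (0, 0).
Eigenvalues of H: -5, 0.
H has a zero eigenvalue (singular; negative semidefinite but not definite), so H is neither positive definite, negative definite, nor indefinite. The second-order test alone is inconclusive -> degen.
(Indeed, f is constant along the null direction of H through x*, so x* is not a strict local extremum.)

degen


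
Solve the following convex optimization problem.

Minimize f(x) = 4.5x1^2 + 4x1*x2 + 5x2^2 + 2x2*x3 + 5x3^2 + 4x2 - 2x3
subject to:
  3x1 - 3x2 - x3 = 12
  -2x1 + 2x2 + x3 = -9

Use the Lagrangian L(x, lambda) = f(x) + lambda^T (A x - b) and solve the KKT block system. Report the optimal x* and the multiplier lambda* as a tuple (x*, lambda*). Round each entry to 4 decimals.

Form the Lagrangian:
  L(x, lambda) = (1/2) x^T Q x + c^T x + lambda^T (A x - b)
Stationarity (grad_x L = 0): Q x + c + A^T lambda = 0.
Primal feasibility: A x = b.

This gives the KKT block system:
  [ Q   A^T ] [ x     ]   [-c ]
  [ A    0  ] [ lambda ] = [ b ]

Solving the linear system:
  x*      = (1.6296, -1.3704, -3)
  lambda* = (60.2963, 95.037)
  f(x*)   = 66.1481

x* = (1.6296, -1.3704, -3), lambda* = (60.2963, 95.037)


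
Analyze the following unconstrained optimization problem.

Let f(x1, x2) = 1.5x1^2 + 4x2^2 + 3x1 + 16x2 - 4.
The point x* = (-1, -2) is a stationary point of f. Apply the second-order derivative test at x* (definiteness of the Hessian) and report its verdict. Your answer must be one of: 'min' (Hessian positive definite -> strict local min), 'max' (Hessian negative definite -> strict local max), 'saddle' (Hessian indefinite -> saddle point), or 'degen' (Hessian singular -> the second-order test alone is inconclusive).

Compute the Hessian H = grad^2 f:
  H = [[3, 0], [0, 8]]
Verify stationarity: grad f(x*) = H x* + g = (0, 0).
Eigenvalues of H: 3, 8.
Both eigenvalues > 0, so H is positive definite -> x* is a strict local min.

min


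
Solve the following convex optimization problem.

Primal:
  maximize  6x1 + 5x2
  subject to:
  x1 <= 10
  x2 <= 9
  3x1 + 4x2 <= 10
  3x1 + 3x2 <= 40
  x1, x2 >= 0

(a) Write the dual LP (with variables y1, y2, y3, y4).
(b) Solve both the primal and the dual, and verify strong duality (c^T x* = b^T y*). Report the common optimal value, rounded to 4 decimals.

The standard primal-dual pair for 'max c^T x s.t. A x <= b, x >= 0' is:
  Dual:  min b^T y  s.t.  A^T y >= c,  y >= 0.

So the dual LP is:
  minimize  10y1 + 9y2 + 10y3 + 40y4
  subject to:
    y1 + 3y3 + 3y4 >= 6
    y2 + 4y3 + 3y4 >= 5
    y1, y2, y3, y4 >= 0

Solving the primal: x* = (3.3333, 0).
  primal value c^T x* = 20.
Solving the dual: y* = (0, 0, 2, 0).
  dual value b^T y* = 20.
Strong duality: c^T x* = b^T y*. Confirmed.

20


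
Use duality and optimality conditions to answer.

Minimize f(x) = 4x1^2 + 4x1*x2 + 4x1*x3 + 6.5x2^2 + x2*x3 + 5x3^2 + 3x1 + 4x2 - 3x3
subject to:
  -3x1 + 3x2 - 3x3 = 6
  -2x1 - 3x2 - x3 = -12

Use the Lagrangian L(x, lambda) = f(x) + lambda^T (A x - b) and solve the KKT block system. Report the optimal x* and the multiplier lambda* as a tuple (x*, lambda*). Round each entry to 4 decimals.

Form the Lagrangian:
  L(x, lambda) = (1/2) x^T Q x + c^T x + lambda^T (A x - b)
Stationarity (grad_x L = 0): Q x + c + A^T lambda = 0.
Primal feasibility: A x = b.

This gives the KKT block system:
  [ Q   A^T ] [ x     ]   [-c ]
  [ A    0  ] [ lambda ] = [ b ]

Solving the linear system:
  x*      = (0.6986, 3.3254, 0.6268)
  lambda* = (-1.874, 15.0096)
  f(x*)   = 102.4378

x* = (0.6986, 3.3254, 0.6268), lambda* = (-1.874, 15.0096)
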